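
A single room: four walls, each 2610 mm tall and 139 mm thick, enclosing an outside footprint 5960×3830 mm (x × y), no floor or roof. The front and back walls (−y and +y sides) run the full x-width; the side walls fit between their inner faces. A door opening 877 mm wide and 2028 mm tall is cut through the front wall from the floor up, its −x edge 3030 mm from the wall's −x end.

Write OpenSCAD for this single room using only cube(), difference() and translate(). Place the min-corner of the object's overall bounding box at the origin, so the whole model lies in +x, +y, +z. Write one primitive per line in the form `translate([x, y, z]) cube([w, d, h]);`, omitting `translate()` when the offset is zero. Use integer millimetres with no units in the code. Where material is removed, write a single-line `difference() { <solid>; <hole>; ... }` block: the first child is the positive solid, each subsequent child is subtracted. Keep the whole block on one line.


difference() { cube([5960, 139, 2610]); translate([3030, 0, 0]) cube([877, 139, 2028]); }
translate([0, 3691, 0]) cube([5960, 139, 2610]);
translate([0, 139, 0]) cube([139, 3552, 2610]);
translate([5821, 139, 0]) cube([139, 3552, 2610]);


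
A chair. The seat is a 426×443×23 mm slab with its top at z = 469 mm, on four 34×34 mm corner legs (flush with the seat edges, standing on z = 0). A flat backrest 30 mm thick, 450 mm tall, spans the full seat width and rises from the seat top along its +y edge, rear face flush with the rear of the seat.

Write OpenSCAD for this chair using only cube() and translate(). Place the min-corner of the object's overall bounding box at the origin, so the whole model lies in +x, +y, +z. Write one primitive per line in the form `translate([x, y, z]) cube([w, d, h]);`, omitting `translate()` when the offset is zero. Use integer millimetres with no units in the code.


translate([0, 0, 446]) cube([426, 443, 23]);
cube([34, 34, 446]);
translate([392, 0, 0]) cube([34, 34, 446]);
translate([0, 409, 0]) cube([34, 34, 446]);
translate([392, 409, 0]) cube([34, 34, 446]);
translate([0, 413, 469]) cube([426, 30, 450]);


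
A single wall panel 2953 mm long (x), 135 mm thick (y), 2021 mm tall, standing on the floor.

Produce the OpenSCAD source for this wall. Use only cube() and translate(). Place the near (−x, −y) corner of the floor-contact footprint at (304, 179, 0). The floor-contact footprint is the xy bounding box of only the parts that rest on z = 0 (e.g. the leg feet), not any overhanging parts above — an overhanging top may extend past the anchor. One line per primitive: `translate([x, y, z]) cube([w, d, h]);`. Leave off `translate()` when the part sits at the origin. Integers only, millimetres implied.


translate([304, 179, 0]) cube([2953, 135, 2021]);


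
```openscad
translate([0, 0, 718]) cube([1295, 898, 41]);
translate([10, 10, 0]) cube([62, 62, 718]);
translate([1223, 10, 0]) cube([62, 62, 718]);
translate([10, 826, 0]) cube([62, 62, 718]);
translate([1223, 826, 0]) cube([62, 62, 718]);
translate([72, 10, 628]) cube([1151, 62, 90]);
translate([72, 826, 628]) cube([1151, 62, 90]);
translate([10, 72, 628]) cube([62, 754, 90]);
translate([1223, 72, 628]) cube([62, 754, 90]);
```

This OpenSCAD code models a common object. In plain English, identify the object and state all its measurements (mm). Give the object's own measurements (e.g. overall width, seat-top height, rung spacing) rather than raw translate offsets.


A rectangular dining table. The top is 1295×898×41 mm with its upper surface at z = 759 mm. It stands on four 62×62 mm square legs, each inset 10 mm from the nearest pair of top edges, running from the floor to the underside of the top. Four apron rails, 62 mm thick and 90 mm tall, run between adjacent legs with their top edges flush with the underside of the top and their outer faces flush with the legs' outer faces.


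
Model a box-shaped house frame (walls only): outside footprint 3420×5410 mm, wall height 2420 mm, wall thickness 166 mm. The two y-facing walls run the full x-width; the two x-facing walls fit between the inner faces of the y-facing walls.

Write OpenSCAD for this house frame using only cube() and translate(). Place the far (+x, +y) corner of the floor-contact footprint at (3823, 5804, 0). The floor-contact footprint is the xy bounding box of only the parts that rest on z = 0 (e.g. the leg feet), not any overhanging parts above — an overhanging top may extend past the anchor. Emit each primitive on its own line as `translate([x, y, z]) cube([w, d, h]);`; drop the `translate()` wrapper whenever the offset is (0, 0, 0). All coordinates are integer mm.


translate([403, 394, 0]) cube([3420, 166, 2420]);
translate([403, 5638, 0]) cube([3420, 166, 2420]);
translate([403, 560, 0]) cube([166, 5078, 2420]);
translate([3657, 560, 0]) cube([166, 5078, 2420]);


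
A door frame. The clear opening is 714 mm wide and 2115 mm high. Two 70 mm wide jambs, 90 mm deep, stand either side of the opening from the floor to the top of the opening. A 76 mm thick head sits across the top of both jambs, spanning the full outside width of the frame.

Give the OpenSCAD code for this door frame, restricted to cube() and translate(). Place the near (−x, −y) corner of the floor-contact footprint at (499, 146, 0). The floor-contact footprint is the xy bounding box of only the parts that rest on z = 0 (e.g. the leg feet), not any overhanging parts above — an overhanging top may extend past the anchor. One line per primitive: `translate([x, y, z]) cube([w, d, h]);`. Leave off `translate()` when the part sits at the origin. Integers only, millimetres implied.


translate([499, 146, 0]) cube([70, 90, 2115]);
translate([1283, 146, 0]) cube([70, 90, 2115]);
translate([499, 146, 2115]) cube([854, 90, 76]);


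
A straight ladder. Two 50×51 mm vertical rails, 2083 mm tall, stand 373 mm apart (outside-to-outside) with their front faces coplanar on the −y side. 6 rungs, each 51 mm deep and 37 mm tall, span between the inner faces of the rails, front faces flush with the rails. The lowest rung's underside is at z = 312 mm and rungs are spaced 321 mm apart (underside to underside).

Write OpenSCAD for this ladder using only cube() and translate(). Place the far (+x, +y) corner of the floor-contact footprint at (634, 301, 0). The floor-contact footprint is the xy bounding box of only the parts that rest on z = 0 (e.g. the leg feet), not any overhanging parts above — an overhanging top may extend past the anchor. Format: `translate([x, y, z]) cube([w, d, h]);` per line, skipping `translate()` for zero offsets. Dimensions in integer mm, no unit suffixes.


translate([261, 250, 0]) cube([50, 51, 2083]);
translate([584, 250, 0]) cube([50, 51, 2083]);
translate([311, 250, 312]) cube([273, 51, 37]);
translate([311, 250, 633]) cube([273, 51, 37]);
translate([311, 250, 954]) cube([273, 51, 37]);
translate([311, 250, 1275]) cube([273, 51, 37]);
translate([311, 250, 1596]) cube([273, 51, 37]);
translate([311, 250, 1917]) cube([273, 51, 37]);


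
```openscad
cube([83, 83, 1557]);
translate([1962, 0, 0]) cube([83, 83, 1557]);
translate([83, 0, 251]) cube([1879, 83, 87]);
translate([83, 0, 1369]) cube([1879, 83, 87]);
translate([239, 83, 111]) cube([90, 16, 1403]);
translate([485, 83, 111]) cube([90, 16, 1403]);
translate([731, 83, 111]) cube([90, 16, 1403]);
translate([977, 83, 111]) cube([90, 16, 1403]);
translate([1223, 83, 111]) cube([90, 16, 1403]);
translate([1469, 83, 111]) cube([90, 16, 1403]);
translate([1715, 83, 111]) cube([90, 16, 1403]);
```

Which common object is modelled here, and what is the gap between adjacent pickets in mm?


A fence section. The picket gap is 156 mm.

Two posts, two rails, 7 pickets — a fence section. Span 1879 mm holds 7 pickets of 90 mm with 8 equal gaps: ⌊(1879 − 7·90) / 8⌋ = 156 mm.


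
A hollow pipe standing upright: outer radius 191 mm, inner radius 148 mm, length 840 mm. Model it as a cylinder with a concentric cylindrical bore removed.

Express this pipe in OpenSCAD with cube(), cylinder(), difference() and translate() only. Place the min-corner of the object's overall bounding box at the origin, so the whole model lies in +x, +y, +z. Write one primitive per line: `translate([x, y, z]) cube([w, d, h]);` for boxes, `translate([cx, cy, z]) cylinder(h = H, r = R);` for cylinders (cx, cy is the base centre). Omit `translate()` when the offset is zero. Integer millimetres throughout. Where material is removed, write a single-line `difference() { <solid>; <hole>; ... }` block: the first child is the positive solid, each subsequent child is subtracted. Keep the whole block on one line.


difference() { translate([191, 191, 0]) cylinder(h = 840, r = 191); translate([191, 191, 0]) cylinder(h = 840, r = 148); }


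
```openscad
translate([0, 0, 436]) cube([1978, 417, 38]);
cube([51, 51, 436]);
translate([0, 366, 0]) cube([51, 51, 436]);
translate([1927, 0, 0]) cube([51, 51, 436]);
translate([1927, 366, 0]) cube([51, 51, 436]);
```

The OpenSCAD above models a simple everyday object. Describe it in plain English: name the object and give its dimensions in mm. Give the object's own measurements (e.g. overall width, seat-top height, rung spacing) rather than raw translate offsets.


A bench: a 1978×417 mm seat slab, 38 mm thick, top at z = 474 mm, on four 51×51 mm square legs flush with the seat corners and standing on z = 0.


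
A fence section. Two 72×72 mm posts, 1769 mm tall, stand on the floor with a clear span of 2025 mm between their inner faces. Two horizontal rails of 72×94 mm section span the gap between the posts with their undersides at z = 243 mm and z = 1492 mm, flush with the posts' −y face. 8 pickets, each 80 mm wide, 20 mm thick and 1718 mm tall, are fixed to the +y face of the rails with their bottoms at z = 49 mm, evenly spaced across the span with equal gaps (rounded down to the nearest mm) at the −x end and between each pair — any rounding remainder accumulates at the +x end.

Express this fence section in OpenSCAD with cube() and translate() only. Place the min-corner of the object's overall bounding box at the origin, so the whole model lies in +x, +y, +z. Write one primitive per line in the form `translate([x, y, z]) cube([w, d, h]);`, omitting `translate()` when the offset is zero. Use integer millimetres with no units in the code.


cube([72, 72, 1769]);
translate([2097, 0, 0]) cube([72, 72, 1769]);
translate([72, 0, 243]) cube([2025, 72, 94]);
translate([72, 0, 1492]) cube([2025, 72, 94]);
translate([225, 72, 49]) cube([80, 20, 1718]);
translate([458, 72, 49]) cube([80, 20, 1718]);
translate([691, 72, 49]) cube([80, 20, 1718]);
translate([924, 72, 49]) cube([80, 20, 1718]);
translate([1157, 72, 49]) cube([80, 20, 1718]);
translate([1390, 72, 49]) cube([80, 20, 1718]);
translate([1623, 72, 49]) cube([80, 20, 1718]);
translate([1856, 72, 49]) cube([80, 20, 1718]);


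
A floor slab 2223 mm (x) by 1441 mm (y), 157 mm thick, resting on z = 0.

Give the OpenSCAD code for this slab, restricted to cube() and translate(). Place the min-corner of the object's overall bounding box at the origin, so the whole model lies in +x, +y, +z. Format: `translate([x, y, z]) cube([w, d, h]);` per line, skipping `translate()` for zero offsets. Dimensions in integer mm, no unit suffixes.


cube([2223, 1441, 157]);


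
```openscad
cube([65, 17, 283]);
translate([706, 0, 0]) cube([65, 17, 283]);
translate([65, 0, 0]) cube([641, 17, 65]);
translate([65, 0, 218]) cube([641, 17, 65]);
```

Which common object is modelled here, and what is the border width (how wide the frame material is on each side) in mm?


A picture frame. The border width is 65 mm.

Four thin pieces enclosing a rectangular opening — a picture frame. The two full-height stiles are 283 mm tall; the top rail sits at z = 218 and is 65 mm tall, so the border above the opening is 283 − 218 = 65 mm, matching the stile x-width.


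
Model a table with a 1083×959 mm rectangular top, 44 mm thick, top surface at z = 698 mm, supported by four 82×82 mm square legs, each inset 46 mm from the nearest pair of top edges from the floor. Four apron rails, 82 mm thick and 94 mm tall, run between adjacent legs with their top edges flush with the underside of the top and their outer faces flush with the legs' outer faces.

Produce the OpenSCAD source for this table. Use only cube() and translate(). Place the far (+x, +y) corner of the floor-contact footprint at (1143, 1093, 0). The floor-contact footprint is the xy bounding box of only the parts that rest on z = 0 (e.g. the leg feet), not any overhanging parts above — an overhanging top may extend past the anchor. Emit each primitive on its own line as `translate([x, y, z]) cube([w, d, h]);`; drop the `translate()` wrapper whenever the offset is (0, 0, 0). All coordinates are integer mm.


translate([106, 180, 654]) cube([1083, 959, 44]);
translate([152, 226, 0]) cube([82, 82, 654]);
translate([1061, 226, 0]) cube([82, 82, 654]);
translate([152, 1011, 0]) cube([82, 82, 654]);
translate([1061, 1011, 0]) cube([82, 82, 654]);
translate([234, 226, 560]) cube([827, 82, 94]);
translate([234, 1011, 560]) cube([827, 82, 94]);
translate([152, 308, 560]) cube([82, 703, 94]);
translate([1061, 308, 560]) cube([82, 703, 94]);


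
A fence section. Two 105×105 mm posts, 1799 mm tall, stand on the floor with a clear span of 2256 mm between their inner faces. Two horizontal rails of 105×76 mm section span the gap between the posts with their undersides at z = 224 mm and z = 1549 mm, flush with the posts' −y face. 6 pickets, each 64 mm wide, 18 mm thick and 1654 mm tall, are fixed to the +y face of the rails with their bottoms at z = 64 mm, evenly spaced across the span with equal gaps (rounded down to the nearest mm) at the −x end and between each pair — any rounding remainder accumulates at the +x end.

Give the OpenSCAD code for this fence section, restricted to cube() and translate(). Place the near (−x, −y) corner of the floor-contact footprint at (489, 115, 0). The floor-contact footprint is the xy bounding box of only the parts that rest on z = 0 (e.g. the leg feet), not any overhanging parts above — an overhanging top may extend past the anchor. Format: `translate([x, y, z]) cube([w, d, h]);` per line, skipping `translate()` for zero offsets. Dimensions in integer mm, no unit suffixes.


translate([489, 115, 0]) cube([105, 105, 1799]);
translate([2850, 115, 0]) cube([105, 105, 1799]);
translate([594, 115, 224]) cube([2256, 105, 76]);
translate([594, 115, 1549]) cube([2256, 105, 76]);
translate([861, 220, 64]) cube([64, 18, 1654]);
translate([1192, 220, 64]) cube([64, 18, 1654]);
translate([1523, 220, 64]) cube([64, 18, 1654]);
translate([1854, 220, 64]) cube([64, 18, 1654]);
translate([2185, 220, 64]) cube([64, 18, 1654]);
translate([2516, 220, 64]) cube([64, 18, 1654]);


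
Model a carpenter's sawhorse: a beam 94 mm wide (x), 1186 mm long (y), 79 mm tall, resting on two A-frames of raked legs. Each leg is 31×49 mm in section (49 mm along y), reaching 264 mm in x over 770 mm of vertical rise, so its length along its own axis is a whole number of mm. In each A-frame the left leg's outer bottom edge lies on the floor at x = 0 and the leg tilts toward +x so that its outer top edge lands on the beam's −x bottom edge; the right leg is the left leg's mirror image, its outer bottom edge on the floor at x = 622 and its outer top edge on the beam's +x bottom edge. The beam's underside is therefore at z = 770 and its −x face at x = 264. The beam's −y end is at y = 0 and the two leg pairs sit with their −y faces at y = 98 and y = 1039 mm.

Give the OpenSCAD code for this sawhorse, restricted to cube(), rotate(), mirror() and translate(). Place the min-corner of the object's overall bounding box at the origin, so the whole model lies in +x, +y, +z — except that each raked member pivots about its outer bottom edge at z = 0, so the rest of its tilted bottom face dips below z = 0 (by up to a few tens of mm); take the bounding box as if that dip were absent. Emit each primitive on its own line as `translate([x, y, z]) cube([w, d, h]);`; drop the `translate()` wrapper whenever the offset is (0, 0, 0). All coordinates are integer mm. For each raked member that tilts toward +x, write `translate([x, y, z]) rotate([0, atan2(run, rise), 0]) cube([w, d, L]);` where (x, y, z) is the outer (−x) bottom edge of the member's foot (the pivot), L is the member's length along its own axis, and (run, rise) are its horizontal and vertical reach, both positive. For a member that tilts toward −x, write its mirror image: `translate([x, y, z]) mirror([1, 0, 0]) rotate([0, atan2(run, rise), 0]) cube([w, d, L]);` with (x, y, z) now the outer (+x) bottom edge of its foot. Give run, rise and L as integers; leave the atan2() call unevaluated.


translate([264, 0, 770]) cube([94, 1186, 79]);
translate([0, 98, 0]) rotate([0, atan2(264, 770), 0]) cube([31, 49, 814]);
translate([622, 98, 0]) mirror([1, 0, 0]) rotate([0, atan2(264, 770), 0]) cube([31, 49, 814]);
translate([0, 1039, 0]) rotate([0, atan2(264, 770), 0]) cube([31, 49, 814]);
translate([622, 1039, 0]) mirror([1, 0, 0]) rotate([0, atan2(264, 770), 0]) cube([31, 49, 814]);


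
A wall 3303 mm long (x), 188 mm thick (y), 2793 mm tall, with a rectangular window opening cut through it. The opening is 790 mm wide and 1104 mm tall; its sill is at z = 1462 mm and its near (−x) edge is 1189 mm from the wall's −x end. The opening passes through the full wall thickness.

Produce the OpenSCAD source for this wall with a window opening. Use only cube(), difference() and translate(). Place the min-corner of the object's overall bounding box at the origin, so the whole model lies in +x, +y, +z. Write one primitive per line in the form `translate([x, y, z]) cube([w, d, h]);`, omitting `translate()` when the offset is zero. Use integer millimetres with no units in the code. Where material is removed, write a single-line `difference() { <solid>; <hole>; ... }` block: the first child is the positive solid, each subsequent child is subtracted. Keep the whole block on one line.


difference() { cube([3303, 188, 2793]); translate([1189, 0, 1462]) cube([790, 188, 1104]); }


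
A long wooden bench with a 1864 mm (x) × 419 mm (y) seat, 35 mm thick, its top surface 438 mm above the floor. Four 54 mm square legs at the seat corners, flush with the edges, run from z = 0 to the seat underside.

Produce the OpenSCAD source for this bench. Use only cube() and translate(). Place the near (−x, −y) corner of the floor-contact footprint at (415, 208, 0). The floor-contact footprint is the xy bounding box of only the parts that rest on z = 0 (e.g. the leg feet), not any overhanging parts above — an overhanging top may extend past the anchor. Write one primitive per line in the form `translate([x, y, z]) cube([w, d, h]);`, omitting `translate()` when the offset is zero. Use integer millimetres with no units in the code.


// leg_h = 438 − 35 = 403
translate([415, 208, 403]) cube([1864, 419, 35]);
translate([415, 208, 0]) cube([54, 54, 403]);
translate([415, 573, 0]) cube([54, 54, 403]);
translate([2225, 208, 0]) cube([54, 54, 403]);
translate([2225, 573, 0]) cube([54, 54, 403]);


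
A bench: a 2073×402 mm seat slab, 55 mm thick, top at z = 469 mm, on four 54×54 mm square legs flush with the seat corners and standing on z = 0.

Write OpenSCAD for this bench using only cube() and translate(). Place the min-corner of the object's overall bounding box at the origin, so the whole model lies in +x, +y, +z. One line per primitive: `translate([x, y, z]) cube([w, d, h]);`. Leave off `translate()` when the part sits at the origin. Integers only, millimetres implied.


translate([0, 0, 414]) cube([2073, 402, 55]);
cube([54, 54, 414]);
translate([0, 348, 0]) cube([54, 54, 414]);
translate([2019, 0, 0]) cube([54, 54, 414]);
translate([2019, 348, 0]) cube([54, 54, 414]);


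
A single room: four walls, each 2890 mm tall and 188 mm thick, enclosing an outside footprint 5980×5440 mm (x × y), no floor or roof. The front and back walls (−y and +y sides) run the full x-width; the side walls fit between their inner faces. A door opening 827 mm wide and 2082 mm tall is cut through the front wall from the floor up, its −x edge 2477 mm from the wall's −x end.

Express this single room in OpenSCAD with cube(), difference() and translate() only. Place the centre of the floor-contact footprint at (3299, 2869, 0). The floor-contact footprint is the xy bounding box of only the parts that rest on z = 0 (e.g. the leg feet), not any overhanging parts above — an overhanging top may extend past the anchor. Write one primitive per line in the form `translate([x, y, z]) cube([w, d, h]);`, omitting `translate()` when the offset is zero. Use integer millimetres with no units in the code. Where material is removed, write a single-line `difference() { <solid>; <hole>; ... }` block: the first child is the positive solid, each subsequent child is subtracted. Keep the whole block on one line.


difference() { translate([309, 149, 0]) cube([5980, 188, 2890]); translate([2786, 149, 0]) cube([827, 188, 2082]); }
translate([309, 5401, 0]) cube([5980, 188, 2890]);
translate([309, 337, 0]) cube([188, 5064, 2890]);
translate([6101, 337, 0]) cube([188, 5064, 2890]);


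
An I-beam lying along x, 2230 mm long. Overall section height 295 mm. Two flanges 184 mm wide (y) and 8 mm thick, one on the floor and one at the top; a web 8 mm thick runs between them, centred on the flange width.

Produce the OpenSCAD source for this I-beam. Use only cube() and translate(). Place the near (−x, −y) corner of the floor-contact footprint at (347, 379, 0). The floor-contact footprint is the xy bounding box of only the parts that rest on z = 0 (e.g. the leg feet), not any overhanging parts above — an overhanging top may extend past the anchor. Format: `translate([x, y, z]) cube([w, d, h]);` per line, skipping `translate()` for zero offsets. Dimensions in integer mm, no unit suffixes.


translate([347, 379, 0]) cube([2230, 184, 8]);
translate([347, 467, 8]) cube([2230, 8, 279]);
translate([347, 379, 287]) cube([2230, 184, 8]);


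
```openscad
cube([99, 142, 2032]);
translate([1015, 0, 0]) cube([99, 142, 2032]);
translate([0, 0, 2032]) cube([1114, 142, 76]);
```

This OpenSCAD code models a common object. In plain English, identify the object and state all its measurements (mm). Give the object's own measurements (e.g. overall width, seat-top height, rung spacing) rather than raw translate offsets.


A door frame. The clear opening is 916 mm wide and 2032 mm high. Two 99 mm wide jambs, 142 mm deep, stand either side of the opening from the floor to the top of the opening. A 76 mm thick head sits across the top of both jambs, spanning the full outside width of the frame.


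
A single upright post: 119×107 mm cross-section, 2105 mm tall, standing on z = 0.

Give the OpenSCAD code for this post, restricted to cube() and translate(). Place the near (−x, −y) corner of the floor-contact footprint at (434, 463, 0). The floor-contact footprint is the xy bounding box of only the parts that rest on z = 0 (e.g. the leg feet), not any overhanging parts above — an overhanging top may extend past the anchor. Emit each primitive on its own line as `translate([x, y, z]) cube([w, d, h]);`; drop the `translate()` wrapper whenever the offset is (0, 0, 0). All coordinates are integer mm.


translate([434, 463, 0]) cube([119, 107, 2105]);


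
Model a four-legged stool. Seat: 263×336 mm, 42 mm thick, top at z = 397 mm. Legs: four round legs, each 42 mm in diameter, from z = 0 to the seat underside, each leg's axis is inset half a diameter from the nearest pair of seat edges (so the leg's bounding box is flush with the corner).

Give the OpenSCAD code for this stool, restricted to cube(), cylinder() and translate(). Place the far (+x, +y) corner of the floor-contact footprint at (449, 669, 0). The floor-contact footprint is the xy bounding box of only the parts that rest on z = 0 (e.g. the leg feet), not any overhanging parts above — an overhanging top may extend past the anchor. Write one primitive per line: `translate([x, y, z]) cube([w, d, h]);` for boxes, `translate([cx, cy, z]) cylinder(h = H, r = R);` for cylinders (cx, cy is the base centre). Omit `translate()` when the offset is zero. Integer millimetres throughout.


translate([186, 333, 355]) cube([263, 336, 42]);
translate([207, 354, 0]) cylinder(h = 355, r = 21);
translate([428, 354, 0]) cylinder(h = 355, r = 21);
translate([207, 648, 0]) cylinder(h = 355, r = 21);
translate([428, 648, 0]) cylinder(h = 355, r = 21);


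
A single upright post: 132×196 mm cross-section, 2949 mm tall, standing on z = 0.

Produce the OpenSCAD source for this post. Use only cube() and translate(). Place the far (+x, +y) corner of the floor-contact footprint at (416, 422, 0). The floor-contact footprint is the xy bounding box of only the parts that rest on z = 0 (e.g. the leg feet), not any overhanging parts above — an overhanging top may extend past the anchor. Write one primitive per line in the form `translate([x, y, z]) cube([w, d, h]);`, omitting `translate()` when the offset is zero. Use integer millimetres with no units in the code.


translate([284, 226, 0]) cube([132, 196, 2949]);


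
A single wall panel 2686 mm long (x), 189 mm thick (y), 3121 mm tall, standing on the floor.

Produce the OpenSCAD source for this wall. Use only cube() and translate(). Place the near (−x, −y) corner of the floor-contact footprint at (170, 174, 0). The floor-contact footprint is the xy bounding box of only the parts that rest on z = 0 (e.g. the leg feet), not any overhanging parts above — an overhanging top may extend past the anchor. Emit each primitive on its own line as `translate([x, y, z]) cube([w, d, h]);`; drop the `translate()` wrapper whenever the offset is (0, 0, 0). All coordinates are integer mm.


translate([170, 174, 0]) cube([2686, 189, 3121]);


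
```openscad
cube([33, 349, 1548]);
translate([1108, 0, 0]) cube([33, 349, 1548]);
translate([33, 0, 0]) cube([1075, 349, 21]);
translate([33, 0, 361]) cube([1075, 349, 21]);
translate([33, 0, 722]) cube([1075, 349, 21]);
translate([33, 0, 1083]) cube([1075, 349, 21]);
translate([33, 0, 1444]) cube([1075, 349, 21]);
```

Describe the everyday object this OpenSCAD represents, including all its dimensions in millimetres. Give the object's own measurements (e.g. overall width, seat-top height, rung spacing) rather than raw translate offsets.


An open bookshelf. Two side panels, each 33 mm thick, 349 mm deep and 1548 mm tall, stand 1141 mm apart (outside-to-outside). Between them sit 5 shelves, each 21 mm thick and 349 mm deep, spanning the full gap between the sides. The bottom shelf rests on the floor (its underside at z = 0) and the clear gap between one shelf's top and the next shelf's underside is 340 mm.


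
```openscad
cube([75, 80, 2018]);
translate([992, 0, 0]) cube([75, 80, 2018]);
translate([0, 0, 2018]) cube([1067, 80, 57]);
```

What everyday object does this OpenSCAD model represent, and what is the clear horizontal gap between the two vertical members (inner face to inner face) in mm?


A door frame. The clear opening width is 917 mm.

Two 2018 mm tall posts with a header on top — a door frame. The left jamb is 75 mm wide at x = 0; the right jamb starts at x = 992. The clear opening is 992 − 75 = 917 mm.


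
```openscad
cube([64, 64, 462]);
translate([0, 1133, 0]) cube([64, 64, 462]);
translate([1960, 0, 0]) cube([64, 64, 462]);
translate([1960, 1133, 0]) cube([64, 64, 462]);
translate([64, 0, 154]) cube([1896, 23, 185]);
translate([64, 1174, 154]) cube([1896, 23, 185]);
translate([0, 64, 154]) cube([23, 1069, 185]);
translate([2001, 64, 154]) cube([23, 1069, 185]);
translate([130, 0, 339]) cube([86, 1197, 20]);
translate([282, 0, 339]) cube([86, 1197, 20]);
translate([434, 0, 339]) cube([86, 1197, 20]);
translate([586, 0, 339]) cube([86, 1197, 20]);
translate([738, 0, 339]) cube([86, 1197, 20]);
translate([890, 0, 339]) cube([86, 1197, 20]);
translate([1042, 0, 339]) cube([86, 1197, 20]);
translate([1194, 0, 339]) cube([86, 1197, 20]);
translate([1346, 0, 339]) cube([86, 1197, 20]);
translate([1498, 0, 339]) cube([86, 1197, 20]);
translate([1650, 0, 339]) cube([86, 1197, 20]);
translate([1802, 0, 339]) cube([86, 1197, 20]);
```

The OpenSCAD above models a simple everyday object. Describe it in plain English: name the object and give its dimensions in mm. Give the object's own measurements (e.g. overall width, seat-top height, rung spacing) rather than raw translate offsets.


A bed frame 2024 mm long (x) by 1197 mm wide (y). Four 64×64 mm corner posts, 462 mm tall, at the corners of the footprint. Four rails of 23 mm thickness and 185 mm height run between adjacent posts with their undersides at z = 154 mm, their outer faces flush with the outside of the frame (the two x-running rails run between the posts' inner faces; the two y-running rails run between the posts' inner faces). 12 slats, each 86 mm wide (x) and 20 mm thick, lie across the top of the two x-running rails, running the full 1197 mm width of the frame in y; along x they sit between the end posts with a 66 mm gap after the −x posts and between neighbouring slats, leaving 72 mm before the +x posts.


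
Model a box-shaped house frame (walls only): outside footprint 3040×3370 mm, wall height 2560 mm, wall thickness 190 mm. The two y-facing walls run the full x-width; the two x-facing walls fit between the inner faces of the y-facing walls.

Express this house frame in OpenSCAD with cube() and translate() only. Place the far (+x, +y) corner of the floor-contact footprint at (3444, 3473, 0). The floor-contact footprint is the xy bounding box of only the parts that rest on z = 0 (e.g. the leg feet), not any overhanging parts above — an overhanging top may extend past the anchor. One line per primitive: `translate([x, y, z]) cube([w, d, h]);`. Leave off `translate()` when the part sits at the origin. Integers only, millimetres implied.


translate([404, 103, 0]) cube([3040, 190, 2560]);
translate([404, 3283, 0]) cube([3040, 190, 2560]);
translate([404, 293, 0]) cube([190, 2990, 2560]);
translate([3254, 293, 0]) cube([190, 2990, 2560]);


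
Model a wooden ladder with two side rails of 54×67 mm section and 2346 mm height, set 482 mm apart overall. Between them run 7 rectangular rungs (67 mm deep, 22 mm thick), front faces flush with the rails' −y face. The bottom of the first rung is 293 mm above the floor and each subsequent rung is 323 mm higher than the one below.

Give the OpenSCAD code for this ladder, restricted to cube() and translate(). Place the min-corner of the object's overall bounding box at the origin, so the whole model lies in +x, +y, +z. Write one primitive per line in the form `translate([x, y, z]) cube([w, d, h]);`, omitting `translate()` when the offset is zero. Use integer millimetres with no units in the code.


cube([54, 67, 2346]);
translate([428, 0, 0]) cube([54, 67, 2346]);
translate([54, 0, 293]) cube([374, 67, 22]);
translate([54, 0, 616]) cube([374, 67, 22]);
translate([54, 0, 939]) cube([374, 67, 22]);
translate([54, 0, 1262]) cube([374, 67, 22]);
translate([54, 0, 1585]) cube([374, 67, 22]);
translate([54, 0, 1908]) cube([374, 67, 22]);
translate([54, 0, 2231]) cube([374, 67, 22]);


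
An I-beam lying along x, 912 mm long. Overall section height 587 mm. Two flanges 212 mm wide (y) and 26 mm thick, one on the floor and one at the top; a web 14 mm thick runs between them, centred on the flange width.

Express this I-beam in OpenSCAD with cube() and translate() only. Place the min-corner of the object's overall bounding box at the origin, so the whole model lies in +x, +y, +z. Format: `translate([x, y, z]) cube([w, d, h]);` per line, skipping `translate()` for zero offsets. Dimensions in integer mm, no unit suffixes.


cube([912, 212, 26]);
translate([0, 99, 26]) cube([912, 14, 535]);
translate([0, 0, 561]) cube([912, 212, 26]);


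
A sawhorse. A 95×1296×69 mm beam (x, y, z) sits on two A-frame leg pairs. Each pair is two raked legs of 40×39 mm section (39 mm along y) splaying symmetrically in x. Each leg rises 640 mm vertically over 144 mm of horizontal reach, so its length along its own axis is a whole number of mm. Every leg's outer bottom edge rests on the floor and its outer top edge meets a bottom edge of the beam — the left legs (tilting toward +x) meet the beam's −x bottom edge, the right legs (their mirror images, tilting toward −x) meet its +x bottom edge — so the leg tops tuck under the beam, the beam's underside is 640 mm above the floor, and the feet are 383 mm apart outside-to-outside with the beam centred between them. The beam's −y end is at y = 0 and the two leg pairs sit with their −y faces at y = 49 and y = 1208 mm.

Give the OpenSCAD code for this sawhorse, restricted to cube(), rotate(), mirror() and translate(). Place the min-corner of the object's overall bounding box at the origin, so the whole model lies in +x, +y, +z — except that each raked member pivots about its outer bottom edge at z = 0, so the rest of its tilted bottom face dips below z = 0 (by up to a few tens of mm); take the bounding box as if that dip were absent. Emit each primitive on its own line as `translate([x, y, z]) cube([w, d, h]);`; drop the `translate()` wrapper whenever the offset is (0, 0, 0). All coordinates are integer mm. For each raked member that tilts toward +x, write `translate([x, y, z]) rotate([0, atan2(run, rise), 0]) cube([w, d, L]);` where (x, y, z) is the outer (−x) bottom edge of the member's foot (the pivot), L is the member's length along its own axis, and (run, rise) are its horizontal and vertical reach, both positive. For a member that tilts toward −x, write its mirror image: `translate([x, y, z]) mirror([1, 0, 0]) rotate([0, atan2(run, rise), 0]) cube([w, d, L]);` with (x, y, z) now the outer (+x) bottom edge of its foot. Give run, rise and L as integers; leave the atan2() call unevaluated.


translate([144, 0, 640]) cube([95, 1296, 69]);
translate([0, 49, 0]) rotate([0, atan2(144, 640), 0]) cube([40, 39, 656]);
translate([383, 49, 0]) mirror([1, 0, 0]) rotate([0, atan2(144, 640), 0]) cube([40, 39, 656]);
translate([0, 1208, 0]) rotate([0, atan2(144, 640), 0]) cube([40, 39, 656]);
translate([383, 1208, 0]) mirror([1, 0, 0]) rotate([0, atan2(144, 640), 0]) cube([40, 39, 656]);


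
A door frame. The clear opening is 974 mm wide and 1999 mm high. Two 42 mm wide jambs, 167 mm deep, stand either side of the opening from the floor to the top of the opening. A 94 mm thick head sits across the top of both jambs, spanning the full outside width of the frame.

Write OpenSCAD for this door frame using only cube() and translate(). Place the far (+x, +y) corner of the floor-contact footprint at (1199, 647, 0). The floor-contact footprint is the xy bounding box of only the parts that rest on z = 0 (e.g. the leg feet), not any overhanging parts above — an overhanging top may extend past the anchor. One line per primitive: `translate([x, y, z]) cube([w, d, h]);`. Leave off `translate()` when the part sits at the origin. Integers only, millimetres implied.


translate([141, 480, 0]) cube([42, 167, 1999]);
translate([1157, 480, 0]) cube([42, 167, 1999]);
translate([141, 480, 1999]) cube([1058, 167, 94]);


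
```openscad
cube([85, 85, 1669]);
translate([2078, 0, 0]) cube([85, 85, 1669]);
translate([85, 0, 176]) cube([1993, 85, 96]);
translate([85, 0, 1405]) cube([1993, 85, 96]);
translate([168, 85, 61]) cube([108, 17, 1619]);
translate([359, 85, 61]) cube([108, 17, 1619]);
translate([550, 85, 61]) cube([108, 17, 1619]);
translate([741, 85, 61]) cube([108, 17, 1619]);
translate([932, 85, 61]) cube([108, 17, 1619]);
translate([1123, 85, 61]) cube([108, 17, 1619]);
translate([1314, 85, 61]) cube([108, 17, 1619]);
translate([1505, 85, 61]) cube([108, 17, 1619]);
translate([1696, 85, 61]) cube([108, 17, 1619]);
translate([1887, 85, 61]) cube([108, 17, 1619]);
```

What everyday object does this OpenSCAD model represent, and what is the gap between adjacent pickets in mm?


A fence section. The picket gap is 83 mm.

Two posts, two rails, 10 pickets — a fence section. Span 1993 mm holds 10 pickets of 108 mm with 11 equal gaps: ⌊(1993 − 10·108) / 11⌋ = 83 mm.


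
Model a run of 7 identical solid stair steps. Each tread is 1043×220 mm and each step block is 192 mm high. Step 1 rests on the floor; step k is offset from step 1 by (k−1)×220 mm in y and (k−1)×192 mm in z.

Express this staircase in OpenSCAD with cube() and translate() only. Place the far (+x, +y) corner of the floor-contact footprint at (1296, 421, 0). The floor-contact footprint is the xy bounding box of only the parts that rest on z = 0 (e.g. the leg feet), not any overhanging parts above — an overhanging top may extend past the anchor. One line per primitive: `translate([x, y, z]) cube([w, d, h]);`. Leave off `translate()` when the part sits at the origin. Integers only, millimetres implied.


translate([253, 201, 0]) cube([1043, 220, 192]);
translate([253, 421, 192]) cube([1043, 220, 192]);
translate([253, 641, 384]) cube([1043, 220, 192]);
translate([253, 861, 576]) cube([1043, 220, 192]);
translate([253, 1081, 768]) cube([1043, 220, 192]);
translate([253, 1301, 960]) cube([1043, 220, 192]);
translate([253, 1521, 1152]) cube([1043, 220, 192]);


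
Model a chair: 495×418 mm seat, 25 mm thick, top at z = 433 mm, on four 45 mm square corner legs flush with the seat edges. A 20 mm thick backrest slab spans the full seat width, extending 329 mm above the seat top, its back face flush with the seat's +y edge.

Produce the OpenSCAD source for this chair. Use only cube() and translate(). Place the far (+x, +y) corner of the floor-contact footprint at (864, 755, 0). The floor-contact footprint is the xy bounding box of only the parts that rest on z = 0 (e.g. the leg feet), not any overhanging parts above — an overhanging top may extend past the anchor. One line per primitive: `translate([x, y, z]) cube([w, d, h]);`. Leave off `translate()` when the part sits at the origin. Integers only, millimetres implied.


// leg_h = 433 - 25 = 408
translate([369, 337, 408]) cube([495, 418, 25]);
translate([369, 337, 0]) cube([45, 45, 408]);
translate([819, 337, 0]) cube([45, 45, 408]);
translate([369, 710, 0]) cube([45, 45, 408]);
translate([819, 710, 0]) cube([45, 45, 408]);
translate([369, 735, 433]) cube([495, 20, 329]);


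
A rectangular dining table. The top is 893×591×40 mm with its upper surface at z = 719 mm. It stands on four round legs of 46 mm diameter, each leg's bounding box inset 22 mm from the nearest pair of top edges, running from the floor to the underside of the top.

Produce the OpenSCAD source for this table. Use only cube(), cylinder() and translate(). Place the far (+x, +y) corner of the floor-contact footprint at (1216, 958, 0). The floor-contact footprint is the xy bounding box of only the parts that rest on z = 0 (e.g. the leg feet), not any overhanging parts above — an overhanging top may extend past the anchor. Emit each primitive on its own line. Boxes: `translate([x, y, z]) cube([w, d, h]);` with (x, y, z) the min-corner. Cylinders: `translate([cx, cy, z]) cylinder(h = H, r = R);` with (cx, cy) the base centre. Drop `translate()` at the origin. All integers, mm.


translate([345, 389, 679]) cube([893, 591, 40]);
translate([390, 434, 0]) cylinder(h = 679, r = 23);
translate([1193, 434, 0]) cylinder(h = 679, r = 23);
translate([390, 935, 0]) cylinder(h = 679, r = 23);
translate([1193, 935, 0]) cylinder(h = 679, r = 23);


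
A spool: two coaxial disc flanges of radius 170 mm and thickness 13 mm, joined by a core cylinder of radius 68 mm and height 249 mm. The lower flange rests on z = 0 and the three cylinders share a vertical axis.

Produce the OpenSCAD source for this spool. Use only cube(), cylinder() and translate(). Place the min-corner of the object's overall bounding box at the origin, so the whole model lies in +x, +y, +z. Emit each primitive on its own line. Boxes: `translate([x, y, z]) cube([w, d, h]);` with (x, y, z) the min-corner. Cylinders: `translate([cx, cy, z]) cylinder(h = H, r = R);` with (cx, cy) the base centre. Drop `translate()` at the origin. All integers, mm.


translate([170, 170, 0]) cylinder(h = 13, r = 170);
translate([170, 170, 13]) cylinder(h = 249, r = 68);
translate([170, 170, 262]) cylinder(h = 13, r = 170);
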